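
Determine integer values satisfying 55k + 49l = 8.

Step 1: Check solvability.
gcd(55, 49) = 1
Since 1 divides 8, solutions exist.

Step 2: Apply extended Euclidean algorithm to find gcd.
We find integers such that 55*x0 + 49*y0 = 1

Step 3: Scale the particular solution.
Multiply by 8/1 = 8:
k = -64, l = 72

Step 4: Verify.
55*(-64) + 49*(72) = 8 = 8 ✓

k = -64, l = 72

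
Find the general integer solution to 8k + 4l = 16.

Step 1: Compute gcd(8, 4) = 4.
Since 4 divides 16, solutions exist.

Step 2: Find a particular solution using extended Euclidean algorithm.
We get k₀ = 0, l₀ = 4.
Check: 8*0 + 4*4 = 16 = 16 ✓

Step 3: Write the general solution.
k = 0 + (4/4)t = 0 + 1t
l = 4 - (8/4)t = 4 - 2t
for any integer t.

k = 0 + 1t, l = 4 - 2t for integer t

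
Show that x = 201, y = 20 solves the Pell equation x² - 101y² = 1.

Compute x² = 201² = 40401
Compute 101y² = 101·20² = 101·400 = 40400
x² - 101y² = 40401 - 40400 = 1
Since this equals 1, (201, 20) is a solution.

Yes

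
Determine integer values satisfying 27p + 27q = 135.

Step 1: Check solvability.
gcd(27, 27) = 27
Since 27 divides 135, solutions exist.

Step 2: Apply extended Euclidean algorithm to find gcd.
We find integers such that 27*x0 + 27*y0 = 27

Step 3: Scale the particular solution.
Multiply by 135/27 = 5:
p = 0, q = 5

Step 4: Verify.
27*(0) + 27*(5) = 135 = 135 ✓

p = 0, q = 5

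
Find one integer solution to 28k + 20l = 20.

Step 1: Check solvability.
gcd(28, 20) = 4
Since 4 divides 20, solutions exist.

Step 2: Apply extended Euclidean algorithm to find gcd.
We find integers such that 28*x0 + 20*y0 = 4

Step 3: Scale the particular solution.
Multiply by 20/4 = 5:
k = -10, l = 15

Step 4: Verify.
28*(-10) + 20*(15) = 20 = 20 ✓

k = -10, l = 15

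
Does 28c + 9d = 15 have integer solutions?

Step 1: Compute gcd(28, 9).
gcd(28, 9) = 1

Step 2: Check divisibility.
Does 1 divide 15? 15 = 1 x 15, so yes.

By the theorem on linear Diophantine equations, 28c + 9d = 15 has integer solutions if and only if gcd(28, 9) divides 15. Since 1 | 15, solutions exist.

Yes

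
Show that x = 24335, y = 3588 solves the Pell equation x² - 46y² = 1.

Compute x² = 24335² = 592192225
Compute 46y² = 46·3588² = 46·12873744 = 592192224
x² - 46y² = 592192225 - 592192224 = 1
Since this equals 1, (24335, 3588) is a solution.

Yes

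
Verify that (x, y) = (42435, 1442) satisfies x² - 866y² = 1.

Compute x² = 42435² = 1800729225
Compute 866y² = 866·1442² = 866·2079364 = 1800729224
x² - 866y² = 1800729225 - 1800729224 = 1
Since this equals 1, (42435, 1442) is a solution.

Yes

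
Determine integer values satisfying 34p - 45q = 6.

Step 1: Check solvability.
gcd(34, 45) = 1
Since 1 divides 6, solutions exist.

Step 2: Apply extended Euclidean algorithm to find gcd.
We find integers such that 34*x0 + 45*y0 = 1

Step 3: Scale the particular solution.
Multiply by 6/1 = 6:
p = 24, q = 18

Step 4: Verify.
34*(24) - 45*(18) = 6 = 6 ✓

p = 24, q = 18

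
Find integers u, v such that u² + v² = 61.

We need to find integers u, v > 0 such that u² + v² = 61.
Trying u = 5: v² = 61 - 5² = 61 - 25 = 36
v = 6
Check: 5² + 6² = 25 + 36 = 61 ✓

61 = 5² + 6²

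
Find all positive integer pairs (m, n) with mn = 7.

The positive divisors of 7 are: 1, 7.
Each divisor d gives the pair (d, 7/d):
(1, 7), (7, 1)

(1, 7), (7, 1)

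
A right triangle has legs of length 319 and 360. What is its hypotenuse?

c² = a² + b² = 319² + 360² = 101761 + 129600 = 231361
c = 481

481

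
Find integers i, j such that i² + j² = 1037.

We need to find integers i, j > 0 such that i² + j² = 1037.
Trying i = 14: j² = 1037 - 14² = 1037 - 196 = 841
j = 29
Check: 14² + 29² = 196 + 841 = 1037 ✓

1037 = 14² + 29²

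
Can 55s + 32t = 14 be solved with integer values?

Step 1: Compute gcd(55, 32).
gcd(55, 32) = 1

Step 2: Check divisibility.
Does 1 divide 14? 14 = 1 x 14, so yes.

By the theorem on linear Diophantine equations, 55s + 32t = 14 has integer solutions if and only if gcd(55, 32) divides 14. Since 1 | 14, solutions exist.

Yes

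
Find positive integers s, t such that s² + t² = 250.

Search for s with 250 - s² a perfect square.
s = 5: 250 - 5² = 250 - 25 = 225 = 15² ✓
So s = 5, t = 15.

s = 5, t = 15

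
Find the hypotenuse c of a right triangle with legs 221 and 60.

c² = a² + b² = 221² + 60² = 48841 + 3600 = 52441
c = sqrt(52441) = 229

229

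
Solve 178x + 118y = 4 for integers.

Step 1: Check solvability.
gcd(178, 118) = 2
Since 2 divides 4, solutions exist.

Step 2: Apply extended Euclidean algorithm to find gcd.
We find integers such that 178*x0 + 118*y0 = 2

Step 3: Scale the particular solution.
Multiply by 4/2 = 2:
x = 4, y = -6

Step 4: Verify.
178*(4) + 118*(-6) = 4 = 4 ✓

x = 4, y = -6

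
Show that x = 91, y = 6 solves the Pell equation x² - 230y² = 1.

Compute x² = 91² = 8281
Compute 230y² = 230·6² = 230·36 = 8280
x² - 230y² = 8281 - 8280 = 1
Since this equals 1, (91, 6) is a solution.

Yes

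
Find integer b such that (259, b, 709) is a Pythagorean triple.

b² = c² - a² = 709² - 259² = 502681 - 67081 = 435600
b = sqrt(435600) = 660

660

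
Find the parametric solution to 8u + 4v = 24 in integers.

Step 1: Compute gcd(8, 4) = 4.
Since 4 divides 24, solutions exist.

Step 2: Find a particular solution using extended Euclidean algorithm.
We get u₀ = 0, v₀ = 6.
Check: 8*0 + 4*6 = 24 = 24 ✓

Step 3: Write the general solution.
u = 0 + (4/4)t = 0 + 1t
v = 6 - (8/4)t = 6 - 2t
for any integer t.

u = 0 + 1t, v = 6 - 2t for integer t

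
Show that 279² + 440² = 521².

Compute a² + b² = 279² + 440² = 77841 + 193600 = 271441
Compute c² = 521² = 271441
Since 271441 = 271441, confirmed.

Yes, it is a Pythagorean triple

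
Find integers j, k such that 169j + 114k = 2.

Step 1: Check solvability.
gcd(169, 114) = 1
Since 1 divides 2, solutions exist.

Step 2: Apply extended Euclidean algorithm to find gcd.
We find integers such that 169*x0 + 114*y0 = 1

Step 3: Scale the particular solution.
Multiply by 2/1 = 2:
j = -58, k = 86

Step 4: Verify.
169*(-58) + 114*(86) = 2 = 2 ✓

j = -58, k = 86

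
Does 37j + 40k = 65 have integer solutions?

Step 1: Compute gcd(37, 40).
gcd(37, 40) = 1

Step 2: Check divisibility.
Does 1 divide 65? 65 = 1 x 65, so yes.

By the theorem on linear Diophantine equations, 37j + 40k = 65 has integer solutions if and only if gcd(37, 40) divides 65. Since 1 | 65, solutions exist.

Yes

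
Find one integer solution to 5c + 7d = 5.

Step 1: Check solvability.
gcd(5, 7) = 1
Since 1 divides 5, solutions exist.

Step 2: Apply extended Euclidean algorithm to find gcd.
We find integers such that 5*x0 + 7*y0 = 1

Step 3: Scale the particular solution.
Multiply by 5/1 = 5:
c = 15, d = -10

Step 4: Verify.
5*(15) + 7*(-10) = 5 = 5 ✓

c = 15, d = -10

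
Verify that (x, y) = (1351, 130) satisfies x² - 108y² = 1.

Compute x² = 1351² = 1825201
Compute 108y² = 108·130² = 108·16900 = 1825200
x² - 108y² = 1825201 - 1825200 = 1
Since this equals 1, (1351, 130) is a solution.

Yes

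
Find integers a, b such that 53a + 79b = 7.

Step 1: Check solvability.
gcd(53, 79) = 1
Since 1 divides 7, solutions exist.

Step 2: Apply extended Euclidean algorithm to find gcd.
We find integers such that 53*x0 + 79*y0 = 1

Step 3: Scale the particular solution.
Multiply by 7/1 = 7:
a = 21, b = -14

Step 4: Verify.
53*(21) + 79*(-14) = 7 = 7 ✓

a = 21, b = -14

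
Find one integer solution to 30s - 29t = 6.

Step 1: Check solvability.
gcd(30, 29) = 1
Since 1 divides 6, solutions exist.

Step 2: Apply extended Euclidean algorithm to find gcd.
We find integers such that 30*x0 + 29*y0 = 1

Step 3: Scale the particular solution.
Multiply by 6/1 = 6:
s = 6, t = 6

Step 4: Verify.
30*(6) - 29*(6) = 6 = 6 ✓

s = 6, t = 6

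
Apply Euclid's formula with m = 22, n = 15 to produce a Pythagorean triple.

a = m² - n² = 22² - 15² = 484 - 225 = 259
b = 2mn = 2·22·15 = 660
c = m² + n² = 484 + 225 = 709
Verify: 259² + 660² = 67081 + 435600 = 502681 = 709² ✓

(259, 660, 709)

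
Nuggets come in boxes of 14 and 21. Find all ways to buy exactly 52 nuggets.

We need non-negative integers (x, y) with 14x + 21y = 52.
For each x in 0..3, check if 52 - 14x is a non-negative multiple of 21.
No x yields an integer y ≥ 0.

No solution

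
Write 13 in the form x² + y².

We need to find integers x, y > 0 such that x² + y² = 13.
Trying x = 2: y² = 13 - 2² = 13 - 4 = 9
y = 3
Check: 2² + 3² = 4 + 9 = 13 ✓

13 = 2² + 3²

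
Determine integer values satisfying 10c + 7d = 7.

Step 1: Check solvability.
gcd(10, 7) = 1
Since 1 divides 7, solutions exist.

Step 2: Apply extended Euclidean algorithm to find gcd.
We find integers such that 10*x0 + 7*y0 = 1

Step 3: Scale the particular solution.
Multiply by 7/1 = 7:
c = -14, d = 21

Step 4: Verify.
10*(-14) + 7*(21) = 7 = 7 ✓

c = -14, d = 21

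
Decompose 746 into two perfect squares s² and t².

We need to find integers s, t > 0 such that s² + t² = 746.
Trying s = 11: t² = 746 - 11² = 746 - 121 = 625
t = 25
Check: 11² + 25² = 121 + 625 = 746 ✓

746 = 11² + 25²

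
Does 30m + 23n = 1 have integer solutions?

Step 1: Compute gcd(30, 23).
gcd(30, 23) = 1

Step 2: Check divisibility.
Does 1 divide 1? 1 = 1 x 1, so yes.

By the theorem on linear Diophantine equations, 30m + 23n = 1 has integer solutions if and only if gcd(30, 23) divides 1. Since 1 | 1, solutions exist.

Yes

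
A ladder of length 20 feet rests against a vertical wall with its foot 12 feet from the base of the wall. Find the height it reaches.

The ladder, wall, and ground form a right triangle with hypotenuse 20 and one leg 12.
By the Pythagorean theorem: h² = 20² - 12² = 400 - 144 = 256
h = √256 = 16 feet

16 feet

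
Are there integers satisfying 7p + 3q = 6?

Step 1: Compute gcd(7, 3).
gcd(7, 3) = 1

Step 2: Check divisibility.
Does 1 divide 6? 6 = 1 x 6, so yes.

By the theorem on linear Diophantine equations, 7p + 3q = 6 has integer solutions if and only if gcd(7, 3) divides 6. Since 1 | 6, solutions exist.

Yes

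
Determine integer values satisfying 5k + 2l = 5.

Step 1: Check solvability.
gcd(5, 2) = 1
Since 1 divides 5, solutions exist.

Step 2: Apply extended Euclidean algorithm to find gcd.
We find integers such that 5*x0 + 2*y0 = 1

Step 3: Scale the particular solution.
Multiply by 5/1 = 5:
k = 5, l = -10

Step 4: Verify.
5*(5) + 2*(-10) = 5 = 5 ✓

k = 5, l = -10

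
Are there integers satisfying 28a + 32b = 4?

Step 1: Compute gcd(28, 32).
gcd(28, 32) = 4

Step 2: Check divisibility.
Does 4 divide 4? 4 = 4 x 1, so yes.

By the theorem on linear Diophantine equations, 28a + 32b = 4 has integer solutions if and only if gcd(28, 32) divides 4. Since 4 | 4, solutions exist.

Yes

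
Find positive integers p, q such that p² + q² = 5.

Search for p with 5 - p² a perfect square.
p = 1: 5 - 1² = 5 - 1 = 4 = 2² ✓
So p = 1, q = 2.

p = 1, q = 2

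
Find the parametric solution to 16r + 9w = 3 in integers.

Step 1: Compute gcd(16, 9) = 1.
Since 1 divides 3, solutions exist.

Step 2: Find a particular solution using extended Euclidean algorithm.
We get r₀ = 12, w₀ = -21.
Check: 16*12 + 9*-21 = 3 = 3 ✓

Step 3: Write the general solution.
r = 12 + (9/1)t = 12 + 9t
w = -21 - (16/1)t = -21 - 16t
for any integer t.

r = 12 + 9t, w = -21 - 16t for integer t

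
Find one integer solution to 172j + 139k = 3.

Step 1: Check solvability.
gcd(172, 139) = 1
Since 1 divides 3, solutions exist.

Step 2: Apply extended Euclidean algorithm to find gcd.
We find integers such that 172*x0 + 139*y0 = 1

Step 3: Scale the particular solution.
Multiply by 3/1 = 3:
j = 177, k = -219

Step 4: Verify.
172*(177) + 139*(-219) = 3 = 3 ✓

j = 177, k = -219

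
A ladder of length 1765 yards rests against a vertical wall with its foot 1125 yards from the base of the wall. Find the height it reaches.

The ladder, wall, and ground form a right triangle with hypotenuse 1765 and one leg 1125.
By the Pythagorean theorem: h² = 1765² - 1125² = 3115225 - 1265625 = 1849600
h = √1849600 = 1360 yards

1360 yards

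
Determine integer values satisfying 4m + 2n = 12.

Step 1: Check solvability.
gcd(4, 2) = 2
Since 2 divides 12, solutions exist.

Step 2: Apply extended Euclidean algorithm to find gcd.
We find integers such that 4*x0 + 2*y0 = 2

Step 3: Scale the particular solution.
Multiply by 12/2 = 6:
m = 0, n = 6

Step 4: Verify.
4*(0) + 2*(6) = 12 = 12 ✓

m = 0, n = 6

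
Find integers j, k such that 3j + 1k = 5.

Step 1: Check solvability.
gcd(3, 1) = 1
Since 1 divides 5, solutions exist.

Step 2: Apply extended Euclidean algorithm to find gcd.
We find integers such that 3*x0 + 1*y0 = 1

Step 3: Scale the particular solution.
Multiply by 5/1 = 5:
j = 0, k = 5

Step 4: Verify.
3*(0) + 1*(5) = 5 = 5 ✓

j = 0, k = 5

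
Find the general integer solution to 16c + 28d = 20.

Step 1: Compute gcd(16, 28) = 4.
Since 4 divides 20, solutions exist.

Step 2: Find a particular solution using extended Euclidean algorithm.
We get c₀ = 10, d₀ = -5.
Check: 16*10 + 28*-5 = 20 = 20 ✓

Step 3: Write the general solution.
c = 10 + (28/4)t = 10 + 7t
d = -5 - (16/4)t = -5 - 4t
for any integer t.

c = 10 + 7t, d = -5 - 4t for integer t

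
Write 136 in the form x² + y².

We need to find integers x, y > 0 such that x² + y² = 136.
Trying x = 6: y² = 136 - 6² = 136 - 36 = 100
y = 10
Check: 6² + 10² = 36 + 100 = 136 ✓

136 = 6² + 10²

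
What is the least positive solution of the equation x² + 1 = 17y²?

We need x² = 17y² - 1. Try successive y:
y = 1: x² = 17·1² - 1 = 16 = 4² ✓
Check: 4² - 17·1² = 16 - 17 = -1 ✓

x = 4, y = 1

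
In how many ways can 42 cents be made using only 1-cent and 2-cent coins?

We need non-negative integers (x, y) with 1x + 2y = 42.
For each x from 0 to 42, check if (42 - 1x) is a non-negative multiple of 2.
Solutions (x, y): (0,21), (2,20), (4,19), (6,18), ...
Count: 22

22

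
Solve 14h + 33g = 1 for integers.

Step 1: Check solvability.
gcd(14, 33) = 1
Since 1 divides 1, solutions exist.

Step 2: Apply extended Euclidean algorithm to find gcd.
We find integers such that 14*x0 + 33*y0 = 1

Step 3: Scale the particular solution.
Multiply by 1/1 = 1:
h = -7, g = 3

Step 4: Verify.
14*(-7) + 33*(3) = 1 = 1 ✓

h = -7, g = 3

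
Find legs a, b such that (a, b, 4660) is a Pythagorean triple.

We need a² + b² = 4660² = 21715600.
Trying: 2068² + 4176² = 4276624 + 17438976 = 21715600 ✓

(2068, 4176, 4660)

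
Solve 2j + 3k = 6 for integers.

Step 1: Check solvability.
gcd(2, 3) = 1
Since 1 divides 6, solutions exist.

Step 2: Apply extended Euclidean algorithm to find gcd.
We find integers such that 2*x0 + 3*y0 = 1

Step 3: Scale the particular solution.
Multiply by 6/1 = 6:
j = -6, k = 6

Step 4: Verify.
2*(-6) + 3*(6) = 6 = 6 ✓

j = -6, k = 6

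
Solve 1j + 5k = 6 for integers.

Step 1: Check solvability.
gcd(1, 5) = 1
Since 1 divides 6, solutions exist.

Step 2: Apply extended Euclidean algorithm to find gcd.
We find integers such that 1*x0 + 5*y0 = 1

Step 3: Scale the particular solution.
Multiply by 6/1 = 6:
j = 6, k = 0

Step 4: Verify.
1*(6) + 5*(0) = 6 = 6 ✓

j = 6, k = 0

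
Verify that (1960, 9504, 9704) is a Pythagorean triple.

Compute a² + b² = 1960² + 9504² = 3841600 + 90326016 = 94167616
Compute c² = 9704² = 94167616
Since 94167616 = 94167616, confirmed.

Yes, it is a Pythagorean triple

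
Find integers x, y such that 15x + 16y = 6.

Step 1: Check solvability.
gcd(15, 16) = 1
Since 1 divides 6, solutions exist.

Step 2: Apply extended Euclidean algorithm to find gcd.
We find integers such that 15*x0 + 16*y0 = 1

Step 3: Scale the particular solution.
Multiply by 6/1 = 6:
x = -6, y = 6

Step 4: Verify.
15*(-6) + 16*(6) = 6 = 6 ✓

x = -6, y = 6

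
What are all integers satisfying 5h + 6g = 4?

Step 1: Compute gcd(5, 6) = 1.
Since 1 divides 4, solutions exist.

Step 2: Find a particular solution using extended Euclidean algorithm.
We get h₀ = -4, g₀ = 4.
Check: 5*-4 + 6*4 = 4 = 4 ✓

Step 3: Write the general solution.
h = -4 + (6/1)t = -4 + 6t
g = 4 - (5/1)t = 4 - 5t
for any integer t.

h = -4 + 6t, g = 4 - 5t for integer t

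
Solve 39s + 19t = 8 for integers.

Step 1: Check solvability.
gcd(39, 19) = 1
Since 1 divides 8, solutions exist.

Step 2: Apply extended Euclidean algorithm to find gcd.
We find integers such that 39*x0 + 19*y0 = 1

Step 3: Scale the particular solution.
Multiply by 8/1 = 8:
s = 8, t = -16

Step 4: Verify.
39*(8) + 19*(-16) = 8 = 8 ✓

s = 8, t = -16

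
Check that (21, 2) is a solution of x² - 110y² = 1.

Compute x² = 21² = 441
Compute 110y² = 110·2² = 110·4 = 440
x² - 110y² = 441 - 440 = 1
Since this equals 1, (21, 2) is a solution.

Yes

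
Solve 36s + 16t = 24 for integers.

Step 1: Check solvability.
gcd(36, 16) = 4
Since 4 divides 24, solutions exist.

Step 2: Apply extended Euclidean algorithm to find gcd.
We find integers such that 36*x0 + 16*y0 = 4

Step 3: Scale the particular solution.
Multiply by 24/4 = 6:
s = 6, t = -12

Step 4: Verify.
36*(6) + 16*(-12) = 24 = 24 ✓

s = 6, t = -12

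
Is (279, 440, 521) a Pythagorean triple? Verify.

Compute a² + b² = 279² + 440² = 77841 + 193600 = 271441
Compute c² = 521² = 271441
Since 271441 = 271441, confirmed.

Yes, it is a Pythagorean triple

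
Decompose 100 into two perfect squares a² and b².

We need to find integers a, b > 0 such that a² + b² = 100.
Trying a = 6: b² = 100 - 6² = 100 - 36 = 64
b = 8
Check: 6² + 8² = 36 + 64 = 100 ✓

100 = 6² + 8²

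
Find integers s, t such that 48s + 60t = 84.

Step 1: Check solvability.
gcd(48, 60) = 12
Since 12 divides 84, solutions exist.

Step 2: Apply extended Euclidean algorithm to find gcd.
We find integers such that 48*x0 + 60*y0 = 12

Step 3: Scale the particular solution.
Multiply by 84/12 = 7:
s = -7, t = 7

Step 4: Verify.
48*(-7) + 60*(7) = 84 = 84 ✓

s = -7, t = 7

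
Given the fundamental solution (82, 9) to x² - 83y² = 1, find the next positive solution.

Solutions to x² - Dy² = 1 are generated by powers of (x₀ + y₀√D).
The next solution satisfies x₁ + y₁√83 = (x₀ + y₀√83)², giving:
x₁ = x₀² + 83y₀² = 82² + 83·9² = 6724 + 6723 = 13447
y₁ = 2x₀y₀ = 2·82·9 = 1476

Verify: 13447² - 83·1476² = 180821809 - 180821808 = 1 ✓

x = 13447, y = 1476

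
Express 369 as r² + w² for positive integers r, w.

We need to find integers r, w > 0 such that r² + w² = 369.
Trying r = 12: w² = 369 - 12² = 369 - 144 = 225
w = 15
Check: 12² + 15² = 144 + 225 = 369 ✓

369 = 12² + 15²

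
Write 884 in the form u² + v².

We need to find integers u, v > 0 such that u² + v² = 884.
Trying u = 10: v² = 884 - 10² = 884 - 100 = 784
v = 28
Check: 10² + 28² = 100 + 784 = 884 ✓

884 = 10² + 28²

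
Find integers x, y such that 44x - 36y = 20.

Step 1: Check solvability.
gcd(44, 36) = 4
Since 4 divides 20, solutions exist.

Step 2: Apply extended Euclidean algorithm to find gcd.
We find integers such that 44*x0 + 36*y0 = 4

Step 3: Scale the particular solution.
Multiply by 20/4 = 5:
x = -20, y = -25

Step 4: Verify.
44*(-20) - 36*(-25) = 20 = 20 ✓

x = -20, y = -25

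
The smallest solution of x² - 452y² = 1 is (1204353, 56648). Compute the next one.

Solutions to x² - Dy² = 1 are generated by powers of (x₀ + y₀√D).
The next solution satisfies x₁ + y₁√452 = (x₀ + y₀√452)², giving:
x₁ = x₀² + 452y₀² = 1204353² + 452·56648² = 1450466148609 + 1450466148608 = 2900932297217
y₁ = 2x₀y₀ = 2·1204353·56648 = 136448377488

Verify: 2900932297217² - 452·136448377488² = 8415408193036700825945089 - 8415408193036700825945088 = 1 ✓

x = 2900932297217, y = 136448377488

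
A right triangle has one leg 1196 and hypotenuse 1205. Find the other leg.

a² = c² - b² = 1452025 - 1430416 = 21609
a = 147

147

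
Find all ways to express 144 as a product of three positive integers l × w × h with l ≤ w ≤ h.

Iterate l from 1 to ⌊144^(1/3)⌋. For each l dividing 144, iterate w ≥ l with w dividing 144/l, and set h = 144/(l·w).
Triples found (18): (1×1×144), (1×2×72), (1×3×48), (1×4×36), (1×6×24), (1×8×18), (1×9×16), (1×12×12), (2×2×36), (2×3×24), (2×4×18), (2×6×12), (2×8×9), (3×3×16), (3×4×12), (3×6×8), (4×4×9), (4×6×6)

(1×1×144), (1×2×72), (1×3×48), (1×4×36), (1×6×24), (1×8×18), (1×9×16), (1×12×12), (2×2×36), (2×3×24), (2×4×18), (2×6×12), (2×8×9), (3×3×16), (3×4×12), (3×6×8), (4×4×9), (4×6×6)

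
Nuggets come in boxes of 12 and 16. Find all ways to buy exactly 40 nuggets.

We need non-negative integers (x, y) with 12x + 16y = 40.
For each x in 0..3, check if 40 - 12x is a non-negative multiple of 16.
x = 2: 16y = 16, y = 1 ✓

(2 boxes of 12, 1 boxes of 16)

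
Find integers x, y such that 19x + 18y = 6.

Step 1: Check solvability.
gcd(19, 18) = 1
Since 1 divides 6, solutions exist.

Step 2: Apply extended Euclidean algorithm to find gcd.
We find integers such that 19*x0 + 18*y0 = 1

Step 3: Scale the particular solution.
Multiply by 6/1 = 6:
x = 6, y = -6

Step 4: Verify.
19*(6) + 18*(-6) = 6 = 6 ✓

x = 6, y = -6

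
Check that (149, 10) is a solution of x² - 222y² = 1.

Compute x² = 149² = 22201
Compute 222y² = 222·10² = 222·100 = 22200
x² - 222y² = 22201 - 22200 = 1
Since this equals 1, (149, 10) is a solution.

Yes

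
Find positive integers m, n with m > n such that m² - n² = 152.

Factor: m² - n² = (m+n)(m-n) = 152.
We need two factors of 152 with the same parity.
Use m+n = 76 and m-n = 2 (product 76·2 = 152).
Adding: 2m = 78, so m = 39.
Subtracting: 2n = 74, so n = 37.
Check: 39² - 37² = 1521 - 1369 = 152 ✓

m = 39, n = 37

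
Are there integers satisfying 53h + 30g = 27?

Step 1: Compute gcd(53, 30).
gcd(53, 30) = 1

Step 2: Check divisibility.
Does 1 divide 27? 27 = 1 x 27, so yes.

By the theorem on linear Diophantine equations, 53h + 30g = 27 has integer solutions if and only if gcd(53, 30) divides 27. Since 1 | 27, solutions exist.

Yes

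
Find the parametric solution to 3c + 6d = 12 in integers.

Step 1: Compute gcd(3, 6) = 3.
Since 3 divides 12, solutions exist.

Step 2: Find a particular solution using extended Euclidean algorithm.
We get c₀ = 4, d₀ = 0.
Check: 3*4 + 6*0 = 12 = 12 ✓

Step 3: Write the general solution.
c = 4 + (6/3)t = 4 + 2t
d = 0 - (3/3)t = 0 - 1t
for any integer t.

c = 4 + 2t, d = 0 - 1t for integer t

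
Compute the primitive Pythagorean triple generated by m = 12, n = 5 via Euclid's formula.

a = m² - n² = 12² - 5² = 144 - 25 = 119
b = 2mn = 2·12·5 = 120
c = m² + n² = 144 + 25 = 169
Verify: 119² + 120² = 14161 + 14400 = 28561 = 169² ✓

(119, 120, 169)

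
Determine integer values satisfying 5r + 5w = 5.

Step 1: Check solvability.
gcd(5, 5) = 5
Since 5 divides 5, solutions exist.

Step 2: Apply extended Euclidean algorithm to find gcd.
We find integers such that 5*x0 + 5*y0 = 5

Step 3: Scale the particular solution.
Multiply by 5/5 = 1:
r = 0, w = 1

Step 4: Verify.
5*(0) + 5*(1) = 5 = 5 ✓

r = 0, w = 1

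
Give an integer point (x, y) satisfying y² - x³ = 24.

Try small integer x values and check whether x³ + 24 is a perfect square.
x = -2: x³ + 24 = -2³ + 24 = -8 + 24 = 16
Is 16 a perfect square? 4² = 16 ✓
So (x, y) = (-2, 4) is a solution.

x = -2, y = 4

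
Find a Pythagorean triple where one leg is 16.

We need the other leg and hypotenuse such that 16² + x² = c².
Take x = 63, c = 65: 16² + 63² = 256 + 3969 = 4225 = 65² ✓
Triple: (63, 16, 65)

(63, 16, 65)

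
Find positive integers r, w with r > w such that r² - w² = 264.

Factor: r² - w² = (r+w)(r-w) = 264.
We need two factors of 264 with the same parity.
Use r+w = 132 and r-w = 2 (product 132·2 = 264).
Adding: 2r = 134, so r = 67.
Subtracting: 2w = 130, so w = 65.
Check: 67² - 65² = 4489 - 4225 = 264 ✓

r = 67, w = 65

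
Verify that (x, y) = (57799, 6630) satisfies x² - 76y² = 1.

Compute x² = 57799² = 3340724401
Compute 76y² = 76·6630² = 76·43956900 = 3340724400
x² - 76y² = 3340724401 - 3340724400 = 1
Since this equals 1, (57799, 6630) is a solution.

Yes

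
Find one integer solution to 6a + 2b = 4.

Step 1: Check solvability.
gcd(6, 2) = 2
Since 2 divides 4, solutions exist.

Step 2: Apply extended Euclidean algorithm to find gcd.
We find integers such that 6*x0 + 2*y0 = 2

Step 3: Scale the particular solution.
Multiply by 4/2 = 2:
a = 0, b = 2

Step 4: Verify.
6*(0) + 2*(2) = 4 = 4 ✓

a = 0, b = 2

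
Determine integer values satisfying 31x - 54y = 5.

Step 1: Check solvability.
gcd(31, 54) = 1
Since 1 divides 5, solutions exist.

Step 2: Apply extended Euclidean algorithm to find gcd.
We find integers such that 31*x0 + 54*y0 = 1

Step 3: Scale the particular solution.
Multiply by 5/1 = 5:
x = 35, y = 20

Step 4: Verify.
31*(35) - 54*(20) = 5 = 5 ✓

x = 35, y = 20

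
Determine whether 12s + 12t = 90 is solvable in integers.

Step 1: Compute gcd(12, 12).
gcd(12, 12) = 12

Step 2: Check divisibility.
Does 12 divide 90? 90 = 12 x 7 + 6, so no.

By the theorem on linear Diophantine equations, 12s + 12t = 90 has integer solutions if and only if gcd(12, 12) divides 90. Since 12 does not divide 90, no solutions exist.

No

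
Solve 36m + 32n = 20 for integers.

Step 1: Check solvability.
gcd(36, 32) = 4
Since 4 divides 20, solutions exist.

Step 2: Apply extended Euclidean algorithm to find gcd.
We find integers such that 36*x0 + 32*y0 = 4

Step 3: Scale the particular solution.
Multiply by 20/4 = 5:
m = 5, n = -5

Step 4: Verify.
36*(5) + 32*(-5) = 20 = 20 ✓

m = 5, n = -5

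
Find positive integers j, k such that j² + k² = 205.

Search for j with 205 - j² a perfect square.
j = 3: 205 - 3² = 205 - 9 = 196 = 14² ✓
So j = 3, k = 14.

j = 3, k = 14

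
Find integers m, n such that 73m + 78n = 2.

Step 1: Check solvability.
gcd(73, 78) = 1
Since 1 divides 2, solutions exist.

Step 2: Apply extended Euclidean algorithm to find gcd.
We find integers such that 73*x0 + 78*y0 = 1

Step 3: Scale the particular solution.
Multiply by 2/1 = 2:
m = 62, n = -58

Step 4: Verify.
73*(62) + 78*(-58) = 2 = 2 ✓

m = 62, n = -58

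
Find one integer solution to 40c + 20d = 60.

Step 1: Check solvability.
gcd(40, 20) = 20
Since 20 divides 60, solutions exist.

Step 2: Apply extended Euclidean algorithm to find gcd.
We find integers such that 40*x0 + 20*y0 = 20

Step 3: Scale the particular solution.
Multiply by 60/20 = 3:
c = 0, d = 3

Step 4: Verify.
40*(0) + 20*(3) = 60 = 60 ✓

c = 0, d = 3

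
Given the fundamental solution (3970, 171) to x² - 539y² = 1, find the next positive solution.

Solutions to x² - Dy² = 1 are generated by powers of (x₀ + y₀√D).
The next solution satisfies x₁ + y₁√539 = (x₀ + y₀√539)², giving:
x₁ = x₀² + 539y₀² = 3970² + 539·171² = 15760900 + 15760899 = 31521799
y₁ = 2x₀y₀ = 2·3970·171 = 1357740

Verify: 31521799² - 539·1357740² = 993623812196401 - 993623812196400 = 1 ✓

x = 31521799, y = 1357740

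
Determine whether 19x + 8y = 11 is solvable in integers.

Step 1: Compute gcd(19, 8).
gcd(19, 8) = 1

Step 2: Check divisibility.
Does 1 divide 11? 11 = 1 x 11, so yes.

By the theorem on linear Diophantine equations, 19x + 8y = 11 has integer solutions if and only if gcd(19, 8) divides 11. Since 1 | 11, solutions exist.

Yes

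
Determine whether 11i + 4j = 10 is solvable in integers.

Step 1: Compute gcd(11, 4).
gcd(11, 4) = 1

Step 2: Check divisibility.
Does 1 divide 10? 10 = 1 x 10, so yes.

By the theorem on linear Diophantine equations, 11i + 4j = 10 has integer solutions if and only if gcd(11, 4) divides 10. Since 1 | 10, solutions exist.

Yes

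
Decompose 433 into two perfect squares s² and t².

We need to find integers s, t > 0 such that s² + t² = 433.
Trying s = 12: t² = 433 - 12² = 433 - 144 = 289
t = 17
Check: 12² + 17² = 144 + 289 = 433 ✓

433 = 12² + 17²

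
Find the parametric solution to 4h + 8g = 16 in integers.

Step 1: Compute gcd(4, 8) = 4.
Since 4 divides 16, solutions exist.

Step 2: Find a particular solution using extended Euclidean algorithm.
We get h₀ = 4, g₀ = 0.
Check: 4*4 + 8*0 = 16 = 16 ✓

Step 3: Write the general solution.
h = 4 + (8/4)t = 4 + 2t
g = 0 - (4/4)t = 0 - 1t
for any integer t.

h = 4 + 2t, g = 0 - 1t for integer t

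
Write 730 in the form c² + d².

We need to find integers c, d > 0 such that c² + d² = 730.
Trying c = 1: d² = 730 - 1² = 730 - 1 = 729
d = 27
Check: 1² + 27² = 1 + 729 = 730 ✓

730 = 1² + 27²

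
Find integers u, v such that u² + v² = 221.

We need to find integers u, v > 0 such that u² + v² = 221.
Trying u = 5: v² = 221 - 5² = 221 - 25 = 196
v = 14
Check: 5² + 14² = 25 + 196 = 221 ✓

221 = 5² + 14²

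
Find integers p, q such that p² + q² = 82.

We need to find integers p, q > 0 such that p² + q² = 82.
Trying p = 1: q² = 82 - 1² = 82 - 1 = 81
q = 9
Check: 1² + 9² = 1 + 81 = 82 ✓

82 = 1² + 9²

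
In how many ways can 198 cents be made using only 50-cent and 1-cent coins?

We need non-negative integers (x, y) with 50x + 1y = 198.
For each x from 0 to 3, check if (198 - 50x) is a non-negative multiple of 1.
Solutions (x, y): (0,198), (1,148), (2,98), (3,48)
Count: 4

4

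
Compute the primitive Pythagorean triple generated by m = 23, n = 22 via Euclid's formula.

a = m² - n² = 23² - 22² = 529 - 484 = 45
b = 2mn = 2·23·22 = 1012
c = m² + n² = 529 + 484 = 1013
Verify: 45² + 1012² = 2025 + 1024144 = 1026169 = 1013² ✓

(45, 1012, 1013)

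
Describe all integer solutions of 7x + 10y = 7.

Step 1: Compute gcd(7, 10) = 1.
Since 1 divides 7, solutions exist.

Step 2: Find a particular solution using extended Euclidean algorithm.
We get x₀ = 21, y₀ = -14.
Check: 7*21 + 10*-14 = 7 = 7 ✓

Step 3: Write the general solution.
x = 21 + (10/1)t = 21 + 10t
y = -14 - (7/1)t = -14 - 7t
for any integer t.

x = 21 + 10t, y = -14 - 7t for integer t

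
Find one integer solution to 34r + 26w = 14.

Step 1: Check solvability.
gcd(34, 26) = 2
Since 2 divides 14, solutions exist.

Step 2: Apply extended Euclidean algorithm to find gcd.
We find integers such that 34*x0 + 26*y0 = 2

Step 3: Scale the particular solution.
Multiply by 14/2 = 7:
r = -21, w = 28

Step 4: Verify.
34*(-21) + 26*(28) = 14 = 14 ✓

r = -21, w = 28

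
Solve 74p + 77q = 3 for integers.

Step 1: Check solvability.
gcd(74, 77) = 1
Since 1 divides 3, solutions exist.

Step 2: Apply extended Euclidean algorithm to find gcd.
We find integers such that 74*x0 + 77*y0 = 1

Step 3: Scale the particular solution.
Multiply by 3/1 = 3:
p = -78, q = 75

Step 4: Verify.
74*(-78) + 77*(75) = 3 = 3 ✓

p = -78, q = 75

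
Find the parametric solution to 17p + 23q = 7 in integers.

Step 1: Compute gcd(17, 23) = 1.
Since 1 divides 7, solutions exist.

Step 2: Find a particular solution using extended Euclidean algorithm.
We get p₀ = -28, q₀ = 21.
Check: 17*-28 + 23*21 = 7 = 7 ✓

Step 3: Write the general solution.
p = -28 + (23/1)t = -28 + 23t
q = 21 - (17/1)t = 21 - 17t
for any integer t.

p = -28 + 23t, q = 21 - 17t for integer t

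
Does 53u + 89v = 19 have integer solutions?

Step 1: Compute gcd(53, 89).
gcd(53, 89) = 1

Step 2: Check divisibility.
Does 1 divide 19? 19 = 1 x 19, so yes.

By the theorem on linear Diophantine equations, 53u + 89v = 19 has integer solutions if and only if gcd(53, 89) divides 19. Since 1 | 19, solutions exist.

Yes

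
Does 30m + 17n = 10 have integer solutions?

Step 1: Compute gcd(30, 17).
gcd(30, 17) = 1

Step 2: Check divisibility.
Does 1 divide 10? 10 = 1 x 10, so yes.

By the theorem on linear Diophantine equations, 30m + 17n = 10 has integer solutions if and only if gcd(30, 17) divides 10. Since 1 | 10, solutions exist.

Yes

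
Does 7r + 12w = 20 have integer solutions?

Step 1: Compute gcd(7, 12).
gcd(7, 12) = 1

Step 2: Check divisibility.
Does 1 divide 20? 20 = 1 x 20, so yes.

By the theorem on linear Diophantine equations, 7r + 12w = 20 has integer solutions if and only if gcd(7, 12) divides 20. Since 1 | 20, solutions exist.

Yes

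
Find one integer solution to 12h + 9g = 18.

Step 1: Check solvability.
gcd(12, 9) = 3
Since 3 divides 18, solutions exist.

Step 2: Apply extended Euclidean algorithm to find gcd.
We find integers such that 12*x0 + 9*y0 = 3

Step 3: Scale the particular solution.
Multiply by 18/3 = 6:
h = 6, g = -6

Step 4: Verify.
12*(6) + 9*(-6) = 18 = 18 ✓

h = 6, g = -6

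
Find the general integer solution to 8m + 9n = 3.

Step 1: Compute gcd(8, 9) = 1.
Since 1 divides 3, solutions exist.

Step 2: Find a particular solution using extended Euclidean algorithm.
We get m₀ = -3, n₀ = 3.
Check: 8*-3 + 9*3 = 3 = 3 ✓

Step 3: Write the general solution.
m = -3 + (9/1)t = -3 + 9t
n = 3 - (8/1)t = 3 - 8t
for any integer t.

m = -3 + 9t, n = 3 - 8t for integer t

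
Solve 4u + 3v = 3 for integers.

Step 1: Check solvability.
gcd(4, 3) = 1
Since 1 divides 3, solutions exist.

Step 2: Apply extended Euclidean algorithm to find gcd.
We find integers such that 4*x0 + 3*y0 = 1

Step 3: Scale the particular solution.
Multiply by 3/1 = 3:
u = 3, v = -3

Step 4: Verify.
4*(3) + 3*(-3) = 3 = 3 ✓

u = 3, v = -3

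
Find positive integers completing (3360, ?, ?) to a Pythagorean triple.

We need the other leg and hypotenuse such that 3360² + x² = c².
Take x = 232, c = 3368: 3360² + 232² = 11289600 + 53824 = 11343424 = 3368² ✓
Triple: (232, 3360, 3368)

(232, 3360, 3368)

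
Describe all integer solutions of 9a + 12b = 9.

Step 1: Compute gcd(9, 12) = 3.
Since 3 divides 9, solutions exist.

Step 2: Find a particular solution using extended Euclidean algorithm.
We get a₀ = -3, b₀ = 3.
Check: 9*-3 + 12*3 = 9 = 9 ✓

Step 3: Write the general solution.
a = -3 + (12/3)t = -3 + 4t
b = 3 - (9/3)t = 3 - 3t
for any integer t.

a = -3 + 4t, b = 3 - 3t for integer t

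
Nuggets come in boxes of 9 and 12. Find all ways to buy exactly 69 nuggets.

We need non-negative integers (x, y) with 9x + 12y = 69.
For each x in 0..7, check if 69 - 9x is a non-negative multiple of 12.
x = 1: 12y = 60, y = 5 ✓
x = 5: 12y = 24, y = 2 ✓

(1 boxes of 9, 5 boxes of 12), (5 boxes of 9, 2 boxes of 12)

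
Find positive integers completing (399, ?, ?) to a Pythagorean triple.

We need the other leg and hypotenuse such that 399² + x² = c².
Take x = 40, c = 401: 399² + 40² = 159201 + 1600 = 160801 = 401² ✓
Triple: (399, 40, 401)

(399, 40, 401)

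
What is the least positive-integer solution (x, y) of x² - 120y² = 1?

We seek the smallest positive integers (x, y) with x² - 120y² = 1, i.e., x² = 120y² + 1.
Try successive y values:
y = 1: x² = 120·1² + 1 = 121, x = 11 ✓

Verify: 11² - 120·1² = 121 - 120 = 1 ✓

x = 11, y = 1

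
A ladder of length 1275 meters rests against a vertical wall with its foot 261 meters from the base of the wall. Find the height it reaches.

The ladder, wall, and ground form a right triangle with hypotenuse 1275 and one leg 261.
By the Pythagorean theorem: h² = 1275² - 261² = 1625625 - 68121 = 1557504
h = √1557504 = 1248 meters

1248 meters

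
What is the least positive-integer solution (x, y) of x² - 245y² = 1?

We seek the smallest positive integers (x, y) with x² - 245y² = 1, i.e., x² = 245y² + 1.
Try successive y values:
y = 1: x² = 245·1² + 1 = 246, not a perfect square
y = 2: x² = 245·2² + 1 = 981, not a perfect square
y = 3: x² = 245·3² + 1 = 2206, not a perfect square
... continuing the search (or via continued fractions) ...
y = 3312: x² = 245·3312² + 1 = 2687489281, x = 51841 ✓

Verify: 51841² - 245·3312² = 2687489281 - 2687489280 = 1 ✓

x = 51841, y = 3312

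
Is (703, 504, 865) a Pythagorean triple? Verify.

Compute a² + b² = 703² + 504² = 494209 + 254016 = 748225
Compute c² = 865² = 748225
Since 748225 = 748225, confirmed.

Yes, it is a Pythagorean triple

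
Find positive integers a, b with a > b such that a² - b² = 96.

Factor: a² - b² = (a+b)(a-b) = 96.
We need two factors of 96 with the same parity.
Use a+b = 48 and a-b = 2 (product 48·2 = 96).
Adding: 2a = 50, so a = 25.
Subtracting: 2b = 46, so b = 23.
Check: 25² - 23² = 625 - 529 = 96 ✓

a = 25, b = 23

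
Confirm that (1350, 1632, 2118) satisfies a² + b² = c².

Compute a² + b² = 1350² + 1632² = 1822500 + 2663424 = 4485924
Compute c² = 2118² = 4485924
Since 4485924 = 4485924, confirmed.

Yes, it is a Pythagorean triple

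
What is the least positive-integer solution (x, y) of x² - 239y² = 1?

We seek the smallest positive integers (x, y) with x² - 239y² = 1, i.e., x² = 239y² + 1.
Try successive y values:
y = 1: x² = 239·1² + 1 = 240, not a perfect square
y = 2: x² = 239·2² + 1 = 957, not a perfect square
y = 3: x² = 239·3² + 1 = 2152, not a perfect square
... continuing the search (or via continued fractions) ...
y = 400729: x² = 239·400729² + 1 = 38379511814400, x = 6195120 ✓

Verify: 6195120² - 239·400729² = 38379511814400 - 38379511814399 = 1 ✓

x = 6195120, y = 400729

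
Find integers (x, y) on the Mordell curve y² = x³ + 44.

Try small integer x values and check whether x³ + 44 is a perfect square.
x = -2: x³ + 44 = -2³ + 44 = -8 + 44 = 36
Is 36 a perfect square? 6² = 36 ✓
So (x, y) = (-2, 6) is a solution.

x = -2, y = 6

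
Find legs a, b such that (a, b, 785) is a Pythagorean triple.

We need a² + b² = 785² = 616225.
Trying: 783² + 56² = 613089 + 3136 = 616225 ✓

(783, 56, 785)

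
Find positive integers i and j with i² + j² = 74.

We need to find integers i, j > 0 such that i² + j² = 74.
Trying i = 5: j² = 74 - 5² = 74 - 25 = 49
j = 7
Check: 5² + 7² = 25 + 49 = 74 ✓

74 = 5² + 7²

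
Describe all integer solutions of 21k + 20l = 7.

Step 1: Compute gcd(21, 20) = 1.
Since 1 divides 7, solutions exist.

Step 2: Find a particular solution using extended Euclidean algorithm.
We get k₀ = 7, l₀ = -7.
Check: 21*7 + 20*-7 = 7 = 7 ✓

Step 3: Write the general solution.
k = 7 + (20/1)t = 7 + 20t
l = -7 - (21/1)t = -7 - 21t
for any integer t.

k = 7 + 20t, l = -7 - 21t for integer t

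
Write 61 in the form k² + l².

We need to find integers k, l > 0 such that k² + l² = 61.
Trying k = 5: l² = 61 - 5² = 61 - 25 = 36
l = 6
Check: 5² + 6² = 25 + 36 = 61 ✓

61 = 5² + 6²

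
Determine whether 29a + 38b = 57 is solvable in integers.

Step 1: Compute gcd(29, 38).
gcd(29, 38) = 1

Step 2: Check divisibility.
Does 1 divide 57? 57 = 1 x 57, so yes.

By the theorem on linear Diophantine equations, 29a + 38b = 57 has integer solutions if and only if gcd(29, 38) divides 57. Since 1 | 57, solutions exist.

Yes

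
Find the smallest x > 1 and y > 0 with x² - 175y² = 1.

We seek the smallest positive integers (x, y) with x² - 175y² = 1, i.e., x² = 175y² + 1.
Try successive y values:
y = 1: x² = 175·1² + 1 = 176, not a perfect square
y = 2: x² = 175·2² + 1 = 701, not a perfect square
y = 3: x² = 175·3² + 1 = 1576, not a perfect square
... continuing the search (or via continued fractions) ...
y = 153: x² = 175·153² + 1 = 4096576, x = 2024 ✓

Verify: 2024² - 175·153² = 4096576 - 4096575 = 1 ✓

x = 2024, y = 153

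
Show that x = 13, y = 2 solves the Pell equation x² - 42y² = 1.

Compute x² = 13² = 169
Compute 42y² = 42·2² = 42·4 = 168
x² - 42y² = 169 - 168 = 1
Since this equals 1, (13, 2) is a solution.

Yes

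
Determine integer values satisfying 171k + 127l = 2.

Step 1: Check solvability.
gcd(171, 127) = 1
Since 1 divides 2, solutions exist.

Step 2: Apply extended Euclidean algorithm to find gcd.
We find integers such that 171*x0 + 127*y0 = 1

Step 3: Scale the particular solution.
Multiply by 2/1 = 2:
k = 52, l = -70

Step 4: Verify.
171*(52) + 127*(-70) = 2 = 2 ✓

k = 52, l = -70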